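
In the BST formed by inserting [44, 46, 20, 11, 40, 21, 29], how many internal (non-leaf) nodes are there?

Tree built from: [44, 46, 20, 11, 40, 21, 29]
Tree (level-order array): [44, 20, 46, 11, 40, None, None, None, None, 21, None, None, 29]
Rule: An internal node has at least one child.
Per-node child counts:
  node 44: 2 child(ren)
  node 20: 2 child(ren)
  node 11: 0 child(ren)
  node 40: 1 child(ren)
  node 21: 1 child(ren)
  node 29: 0 child(ren)
  node 46: 0 child(ren)
Matching nodes: [44, 20, 40, 21]
Count of internal (non-leaf) nodes: 4


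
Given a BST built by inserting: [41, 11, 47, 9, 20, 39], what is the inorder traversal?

Tree insertion order: [41, 11, 47, 9, 20, 39]
Tree (level-order array): [41, 11, 47, 9, 20, None, None, None, None, None, 39]
Inorder traversal: [9, 11, 20, 39, 41, 47]


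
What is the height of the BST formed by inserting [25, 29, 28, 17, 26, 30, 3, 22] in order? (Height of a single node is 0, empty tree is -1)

Insertion order: [25, 29, 28, 17, 26, 30, 3, 22]
Tree (level-order array): [25, 17, 29, 3, 22, 28, 30, None, None, None, None, 26]
Compute height bottom-up (empty subtree = -1):
  height(3) = 1 + max(-1, -1) = 0
  height(22) = 1 + max(-1, -1) = 0
  height(17) = 1 + max(0, 0) = 1
  height(26) = 1 + max(-1, -1) = 0
  height(28) = 1 + max(0, -1) = 1
  height(30) = 1 + max(-1, -1) = 0
  height(29) = 1 + max(1, 0) = 2
  height(25) = 1 + max(1, 2) = 3
Height = 3


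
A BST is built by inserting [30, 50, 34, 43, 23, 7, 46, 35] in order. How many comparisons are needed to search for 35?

Search path for 35: 30 -> 50 -> 34 -> 43 -> 35
Found: True
Comparisons: 5


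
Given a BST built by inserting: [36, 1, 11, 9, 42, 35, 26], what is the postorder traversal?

Tree insertion order: [36, 1, 11, 9, 42, 35, 26]
Tree (level-order array): [36, 1, 42, None, 11, None, None, 9, 35, None, None, 26]
Postorder traversal: [9, 26, 35, 11, 1, 42, 36]


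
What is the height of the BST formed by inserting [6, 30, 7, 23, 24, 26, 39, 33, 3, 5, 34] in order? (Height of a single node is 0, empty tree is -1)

Insertion order: [6, 30, 7, 23, 24, 26, 39, 33, 3, 5, 34]
Tree (level-order array): [6, 3, 30, None, 5, 7, 39, None, None, None, 23, 33, None, None, 24, None, 34, None, 26]
Compute height bottom-up (empty subtree = -1):
  height(5) = 1 + max(-1, -1) = 0
  height(3) = 1 + max(-1, 0) = 1
  height(26) = 1 + max(-1, -1) = 0
  height(24) = 1 + max(-1, 0) = 1
  height(23) = 1 + max(-1, 1) = 2
  height(7) = 1 + max(-1, 2) = 3
  height(34) = 1 + max(-1, -1) = 0
  height(33) = 1 + max(-1, 0) = 1
  height(39) = 1 + max(1, -1) = 2
  height(30) = 1 + max(3, 2) = 4
  height(6) = 1 + max(1, 4) = 5
Height = 5


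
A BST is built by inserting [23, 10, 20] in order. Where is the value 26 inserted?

Starting tree (level order): [23, 10, None, None, 20]
Insertion path: 23
Result: insert 26 as right child of 23
Final tree (level order): [23, 10, 26, None, 20]


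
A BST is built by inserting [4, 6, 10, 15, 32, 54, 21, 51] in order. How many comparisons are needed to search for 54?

Search path for 54: 4 -> 6 -> 10 -> 15 -> 32 -> 54
Found: True
Comparisons: 6


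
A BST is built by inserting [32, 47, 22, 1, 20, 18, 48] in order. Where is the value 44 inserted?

Starting tree (level order): [32, 22, 47, 1, None, None, 48, None, 20, None, None, 18]
Insertion path: 32 -> 47
Result: insert 44 as left child of 47
Final tree (level order): [32, 22, 47, 1, None, 44, 48, None, 20, None, None, None, None, 18]


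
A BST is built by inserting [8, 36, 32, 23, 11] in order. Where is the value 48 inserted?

Starting tree (level order): [8, None, 36, 32, None, 23, None, 11]
Insertion path: 8 -> 36
Result: insert 48 as right child of 36
Final tree (level order): [8, None, 36, 32, 48, 23, None, None, None, 11]


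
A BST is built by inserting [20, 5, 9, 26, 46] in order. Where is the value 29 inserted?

Starting tree (level order): [20, 5, 26, None, 9, None, 46]
Insertion path: 20 -> 26 -> 46
Result: insert 29 as left child of 46
Final tree (level order): [20, 5, 26, None, 9, None, 46, None, None, 29]


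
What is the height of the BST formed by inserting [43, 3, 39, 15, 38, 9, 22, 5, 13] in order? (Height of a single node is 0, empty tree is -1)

Insertion order: [43, 3, 39, 15, 38, 9, 22, 5, 13]
Tree (level-order array): [43, 3, None, None, 39, 15, None, 9, 38, 5, 13, 22]
Compute height bottom-up (empty subtree = -1):
  height(5) = 1 + max(-1, -1) = 0
  height(13) = 1 + max(-1, -1) = 0
  height(9) = 1 + max(0, 0) = 1
  height(22) = 1 + max(-1, -1) = 0
  height(38) = 1 + max(0, -1) = 1
  height(15) = 1 + max(1, 1) = 2
  height(39) = 1 + max(2, -1) = 3
  height(3) = 1 + max(-1, 3) = 4
  height(43) = 1 + max(4, -1) = 5
Height = 5


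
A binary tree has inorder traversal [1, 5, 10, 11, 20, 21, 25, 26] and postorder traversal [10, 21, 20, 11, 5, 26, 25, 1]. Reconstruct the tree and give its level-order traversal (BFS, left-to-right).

Inorder:   [1, 5, 10, 11, 20, 21, 25, 26]
Postorder: [10, 21, 20, 11, 5, 26, 25, 1]
Algorithm: postorder visits root last, so walk postorder right-to-left;
each value is the root of the current inorder slice — split it at that
value, recurse on the right subtree first, then the left.
Recursive splits:
  root=1; inorder splits into left=[], right=[5, 10, 11, 20, 21, 25, 26]
  root=25; inorder splits into left=[5, 10, 11, 20, 21], right=[26]
  root=26; inorder splits into left=[], right=[]
  root=5; inorder splits into left=[], right=[10, 11, 20, 21]
  root=11; inorder splits into left=[10], right=[20, 21]
  root=20; inorder splits into left=[], right=[21]
  root=21; inorder splits into left=[], right=[]
  root=10; inorder splits into left=[], right=[]
Reconstructed level-order: [1, 25, 5, 26, 11, 10, 20, 21]


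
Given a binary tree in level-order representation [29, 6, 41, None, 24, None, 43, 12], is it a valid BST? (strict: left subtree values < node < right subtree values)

Level-order array: [29, 6, 41, None, 24, None, 43, 12]
Validate using subtree bounds (lo, hi): at each node, require lo < value < hi,
then recurse left with hi=value and right with lo=value.
Preorder trace (stopping at first violation):
  at node 29 with bounds (-inf, +inf): OK
  at node 6 with bounds (-inf, 29): OK
  at node 24 with bounds (6, 29): OK
  at node 12 with bounds (6, 24): OK
  at node 41 with bounds (29, +inf): OK
  at node 43 with bounds (41, +inf): OK
No violation found at any node.
Result: Valid BST


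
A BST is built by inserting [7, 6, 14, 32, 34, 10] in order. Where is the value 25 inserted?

Starting tree (level order): [7, 6, 14, None, None, 10, 32, None, None, None, 34]
Insertion path: 7 -> 14 -> 32
Result: insert 25 as left child of 32
Final tree (level order): [7, 6, 14, None, None, 10, 32, None, None, 25, 34]


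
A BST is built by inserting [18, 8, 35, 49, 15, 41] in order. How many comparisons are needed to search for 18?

Search path for 18: 18
Found: True
Comparisons: 1


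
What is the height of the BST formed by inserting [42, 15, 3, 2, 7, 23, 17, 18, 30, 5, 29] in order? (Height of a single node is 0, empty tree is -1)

Insertion order: [42, 15, 3, 2, 7, 23, 17, 18, 30, 5, 29]
Tree (level-order array): [42, 15, None, 3, 23, 2, 7, 17, 30, None, None, 5, None, None, 18, 29]
Compute height bottom-up (empty subtree = -1):
  height(2) = 1 + max(-1, -1) = 0
  height(5) = 1 + max(-1, -1) = 0
  height(7) = 1 + max(0, -1) = 1
  height(3) = 1 + max(0, 1) = 2
  height(18) = 1 + max(-1, -1) = 0
  height(17) = 1 + max(-1, 0) = 1
  height(29) = 1 + max(-1, -1) = 0
  height(30) = 1 + max(0, -1) = 1
  height(23) = 1 + max(1, 1) = 2
  height(15) = 1 + max(2, 2) = 3
  height(42) = 1 + max(3, -1) = 4
Height = 4


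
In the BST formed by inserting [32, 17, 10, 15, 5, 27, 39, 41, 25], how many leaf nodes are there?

Tree built from: [32, 17, 10, 15, 5, 27, 39, 41, 25]
Tree (level-order array): [32, 17, 39, 10, 27, None, 41, 5, 15, 25]
Rule: A leaf has 0 children.
Per-node child counts:
  node 32: 2 child(ren)
  node 17: 2 child(ren)
  node 10: 2 child(ren)
  node 5: 0 child(ren)
  node 15: 0 child(ren)
  node 27: 1 child(ren)
  node 25: 0 child(ren)
  node 39: 1 child(ren)
  node 41: 0 child(ren)
Matching nodes: [5, 15, 25, 41]
Count of leaf nodes: 4


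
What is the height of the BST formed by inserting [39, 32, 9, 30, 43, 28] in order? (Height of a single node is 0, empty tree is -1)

Insertion order: [39, 32, 9, 30, 43, 28]
Tree (level-order array): [39, 32, 43, 9, None, None, None, None, 30, 28]
Compute height bottom-up (empty subtree = -1):
  height(28) = 1 + max(-1, -1) = 0
  height(30) = 1 + max(0, -1) = 1
  height(9) = 1 + max(-1, 1) = 2
  height(32) = 1 + max(2, -1) = 3
  height(43) = 1 + max(-1, -1) = 0
  height(39) = 1 + max(3, 0) = 4
Height = 4


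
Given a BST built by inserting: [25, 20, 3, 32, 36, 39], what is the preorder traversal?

Tree insertion order: [25, 20, 3, 32, 36, 39]
Tree (level-order array): [25, 20, 32, 3, None, None, 36, None, None, None, 39]
Preorder traversal: [25, 20, 3, 32, 36, 39]


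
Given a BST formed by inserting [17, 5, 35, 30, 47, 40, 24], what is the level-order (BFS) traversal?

Tree insertion order: [17, 5, 35, 30, 47, 40, 24]
Tree (level-order array): [17, 5, 35, None, None, 30, 47, 24, None, 40]
BFS from the root, enqueuing left then right child of each popped node:
  queue [17] -> pop 17, enqueue [5, 35], visited so far: [17]
  queue [5, 35] -> pop 5, enqueue [none], visited so far: [17, 5]
  queue [35] -> pop 35, enqueue [30, 47], visited so far: [17, 5, 35]
  queue [30, 47] -> pop 30, enqueue [24], visited so far: [17, 5, 35, 30]
  queue [47, 24] -> pop 47, enqueue [40], visited so far: [17, 5, 35, 30, 47]
  queue [24, 40] -> pop 24, enqueue [none], visited so far: [17, 5, 35, 30, 47, 24]
  queue [40] -> pop 40, enqueue [none], visited so far: [17, 5, 35, 30, 47, 24, 40]
Result: [17, 5, 35, 30, 47, 24, 40]


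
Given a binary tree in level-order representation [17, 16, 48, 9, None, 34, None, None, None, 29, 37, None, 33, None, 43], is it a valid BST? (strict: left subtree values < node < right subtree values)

Level-order array: [17, 16, 48, 9, None, 34, None, None, None, 29, 37, None, 33, None, 43]
Validate using subtree bounds (lo, hi): at each node, require lo < value < hi,
then recurse left with hi=value and right with lo=value.
Preorder trace (stopping at first violation):
  at node 17 with bounds (-inf, +inf): OK
  at node 16 with bounds (-inf, 17): OK
  at node 9 with bounds (-inf, 16): OK
  at node 48 with bounds (17, +inf): OK
  at node 34 with bounds (17, 48): OK
  at node 29 with bounds (17, 34): OK
  at node 33 with bounds (29, 34): OK
  at node 37 with bounds (34, 48): OK
  at node 43 with bounds (37, 48): OK
No violation found at any node.
Result: Valid BST


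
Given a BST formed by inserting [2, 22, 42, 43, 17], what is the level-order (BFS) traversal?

Tree insertion order: [2, 22, 42, 43, 17]
Tree (level-order array): [2, None, 22, 17, 42, None, None, None, 43]
BFS from the root, enqueuing left then right child of each popped node:
  queue [2] -> pop 2, enqueue [22], visited so far: [2]
  queue [22] -> pop 22, enqueue [17, 42], visited so far: [2, 22]
  queue [17, 42] -> pop 17, enqueue [none], visited so far: [2, 22, 17]
  queue [42] -> pop 42, enqueue [43], visited so far: [2, 22, 17, 42]
  queue [43] -> pop 43, enqueue [none], visited so far: [2, 22, 17, 42, 43]
Result: [2, 22, 17, 42, 43]


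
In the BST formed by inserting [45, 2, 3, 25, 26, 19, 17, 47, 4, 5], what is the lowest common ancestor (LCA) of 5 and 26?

Tree insertion order: [45, 2, 3, 25, 26, 19, 17, 47, 4, 5]
Tree (level-order array): [45, 2, 47, None, 3, None, None, None, 25, 19, 26, 17, None, None, None, 4, None, None, 5]
In a BST, the LCA of p=5, q=26 is the first node v on the
root-to-leaf path with p <= v <= q (go left if both < v, right if both > v).
Walk from root:
  at 45: both 5 and 26 < 45, go left
  at 2: both 5 and 26 > 2, go right
  at 3: both 5 and 26 > 3, go right
  at 25: 5 <= 25 <= 26, this is the LCA
LCA = 25


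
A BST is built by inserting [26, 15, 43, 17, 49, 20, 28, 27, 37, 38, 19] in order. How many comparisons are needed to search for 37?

Search path for 37: 26 -> 43 -> 28 -> 37
Found: True
Comparisons: 4


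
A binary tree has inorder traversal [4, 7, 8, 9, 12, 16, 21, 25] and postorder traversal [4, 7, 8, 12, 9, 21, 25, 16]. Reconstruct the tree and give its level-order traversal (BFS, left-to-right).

Inorder:   [4, 7, 8, 9, 12, 16, 21, 25]
Postorder: [4, 7, 8, 12, 9, 21, 25, 16]
Algorithm: postorder visits root last, so walk postorder right-to-left;
each value is the root of the current inorder slice — split it at that
value, recurse on the right subtree first, then the left.
Recursive splits:
  root=16; inorder splits into left=[4, 7, 8, 9, 12], right=[21, 25]
  root=25; inorder splits into left=[21], right=[]
  root=21; inorder splits into left=[], right=[]
  root=9; inorder splits into left=[4, 7, 8], right=[12]
  root=12; inorder splits into left=[], right=[]
  root=8; inorder splits into left=[4, 7], right=[]
  root=7; inorder splits into left=[4], right=[]
  root=4; inorder splits into left=[], right=[]
Reconstructed level-order: [16, 9, 25, 8, 12, 21, 7, 4]


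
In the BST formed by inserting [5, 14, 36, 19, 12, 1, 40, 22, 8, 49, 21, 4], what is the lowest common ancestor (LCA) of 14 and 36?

Tree insertion order: [5, 14, 36, 19, 12, 1, 40, 22, 8, 49, 21, 4]
Tree (level-order array): [5, 1, 14, None, 4, 12, 36, None, None, 8, None, 19, 40, None, None, None, 22, None, 49, 21]
In a BST, the LCA of p=14, q=36 is the first node v on the
root-to-leaf path with p <= v <= q (go left if both < v, right if both > v).
Walk from root:
  at 5: both 14 and 36 > 5, go right
  at 14: 14 <= 14 <= 36, this is the LCA
LCA = 14


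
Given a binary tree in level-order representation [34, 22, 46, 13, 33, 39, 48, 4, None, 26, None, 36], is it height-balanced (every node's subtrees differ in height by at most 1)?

Tree (level-order array): [34, 22, 46, 13, 33, 39, 48, 4, None, 26, None, 36]
Definition: a tree is height-balanced if, at every node, |h(left) - h(right)| <= 1 (empty subtree has height -1).
Bottom-up per-node check:
  node 4: h_left=-1, h_right=-1, diff=0 [OK], height=0
  node 13: h_left=0, h_right=-1, diff=1 [OK], height=1
  node 26: h_left=-1, h_right=-1, diff=0 [OK], height=0
  node 33: h_left=0, h_right=-1, diff=1 [OK], height=1
  node 22: h_left=1, h_right=1, diff=0 [OK], height=2
  node 36: h_left=-1, h_right=-1, diff=0 [OK], height=0
  node 39: h_left=0, h_right=-1, diff=1 [OK], height=1
  node 48: h_left=-1, h_right=-1, diff=0 [OK], height=0
  node 46: h_left=1, h_right=0, diff=1 [OK], height=2
  node 34: h_left=2, h_right=2, diff=0 [OK], height=3
All nodes satisfy the balance condition.
Result: Balanced


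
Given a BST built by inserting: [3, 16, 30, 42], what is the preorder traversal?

Tree insertion order: [3, 16, 30, 42]
Tree (level-order array): [3, None, 16, None, 30, None, 42]
Preorder traversal: [3, 16, 30, 42]


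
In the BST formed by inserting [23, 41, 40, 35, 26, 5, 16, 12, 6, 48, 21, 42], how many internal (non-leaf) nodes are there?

Tree built from: [23, 41, 40, 35, 26, 5, 16, 12, 6, 48, 21, 42]
Tree (level-order array): [23, 5, 41, None, 16, 40, 48, 12, 21, 35, None, 42, None, 6, None, None, None, 26]
Rule: An internal node has at least one child.
Per-node child counts:
  node 23: 2 child(ren)
  node 5: 1 child(ren)
  node 16: 2 child(ren)
  node 12: 1 child(ren)
  node 6: 0 child(ren)
  node 21: 0 child(ren)
  node 41: 2 child(ren)
  node 40: 1 child(ren)
  node 35: 1 child(ren)
  node 26: 0 child(ren)
  node 48: 1 child(ren)
  node 42: 0 child(ren)
Matching nodes: [23, 5, 16, 12, 41, 40, 35, 48]
Count of internal (non-leaf) nodes: 8


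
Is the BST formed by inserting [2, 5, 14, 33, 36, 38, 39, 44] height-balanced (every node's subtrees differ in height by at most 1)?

Tree (level-order array): [2, None, 5, None, 14, None, 33, None, 36, None, 38, None, 39, None, 44]
Definition: a tree is height-balanced if, at every node, |h(left) - h(right)| <= 1 (empty subtree has height -1).
Bottom-up per-node check:
  node 44: h_left=-1, h_right=-1, diff=0 [OK], height=0
  node 39: h_left=-1, h_right=0, diff=1 [OK], height=1
  node 38: h_left=-1, h_right=1, diff=2 [FAIL (|-1-1|=2 > 1)], height=2
  node 36: h_left=-1, h_right=2, diff=3 [FAIL (|-1-2|=3 > 1)], height=3
  node 33: h_left=-1, h_right=3, diff=4 [FAIL (|-1-3|=4 > 1)], height=4
  node 14: h_left=-1, h_right=4, diff=5 [FAIL (|-1-4|=5 > 1)], height=5
  node 5: h_left=-1, h_right=5, diff=6 [FAIL (|-1-5|=6 > 1)], height=6
  node 2: h_left=-1, h_right=6, diff=7 [FAIL (|-1-6|=7 > 1)], height=7
Node 38 violates the condition: |-1 - 1| = 2 > 1.
Result: Not balanced


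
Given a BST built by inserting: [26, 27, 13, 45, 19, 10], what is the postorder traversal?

Tree insertion order: [26, 27, 13, 45, 19, 10]
Tree (level-order array): [26, 13, 27, 10, 19, None, 45]
Postorder traversal: [10, 19, 13, 45, 27, 26]


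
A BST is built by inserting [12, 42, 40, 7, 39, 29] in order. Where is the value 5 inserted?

Starting tree (level order): [12, 7, 42, None, None, 40, None, 39, None, 29]
Insertion path: 12 -> 7
Result: insert 5 as left child of 7
Final tree (level order): [12, 7, 42, 5, None, 40, None, None, None, 39, None, 29]


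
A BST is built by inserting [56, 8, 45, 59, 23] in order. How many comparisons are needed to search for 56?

Search path for 56: 56
Found: True
Comparisons: 1


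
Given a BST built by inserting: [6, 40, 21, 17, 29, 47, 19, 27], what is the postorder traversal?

Tree insertion order: [6, 40, 21, 17, 29, 47, 19, 27]
Tree (level-order array): [6, None, 40, 21, 47, 17, 29, None, None, None, 19, 27]
Postorder traversal: [19, 17, 27, 29, 21, 47, 40, 6]


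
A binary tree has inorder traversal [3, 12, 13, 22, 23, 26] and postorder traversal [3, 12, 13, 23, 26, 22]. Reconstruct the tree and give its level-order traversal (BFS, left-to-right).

Inorder:   [3, 12, 13, 22, 23, 26]
Postorder: [3, 12, 13, 23, 26, 22]
Algorithm: postorder visits root last, so walk postorder right-to-left;
each value is the root of the current inorder slice — split it at that
value, recurse on the right subtree first, then the left.
Recursive splits:
  root=22; inorder splits into left=[3, 12, 13], right=[23, 26]
  root=26; inorder splits into left=[23], right=[]
  root=23; inorder splits into left=[], right=[]
  root=13; inorder splits into left=[3, 12], right=[]
  root=12; inorder splits into left=[3], right=[]
  root=3; inorder splits into left=[], right=[]
Reconstructed level-order: [22, 13, 26, 12, 23, 3]


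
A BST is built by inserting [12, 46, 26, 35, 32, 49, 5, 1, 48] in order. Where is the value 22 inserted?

Starting tree (level order): [12, 5, 46, 1, None, 26, 49, None, None, None, 35, 48, None, 32]
Insertion path: 12 -> 46 -> 26
Result: insert 22 as left child of 26
Final tree (level order): [12, 5, 46, 1, None, 26, 49, None, None, 22, 35, 48, None, None, None, 32]


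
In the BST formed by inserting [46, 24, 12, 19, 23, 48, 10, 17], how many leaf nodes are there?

Tree built from: [46, 24, 12, 19, 23, 48, 10, 17]
Tree (level-order array): [46, 24, 48, 12, None, None, None, 10, 19, None, None, 17, 23]
Rule: A leaf has 0 children.
Per-node child counts:
  node 46: 2 child(ren)
  node 24: 1 child(ren)
  node 12: 2 child(ren)
  node 10: 0 child(ren)
  node 19: 2 child(ren)
  node 17: 0 child(ren)
  node 23: 0 child(ren)
  node 48: 0 child(ren)
Matching nodes: [10, 17, 23, 48]
Count of leaf nodes: 4


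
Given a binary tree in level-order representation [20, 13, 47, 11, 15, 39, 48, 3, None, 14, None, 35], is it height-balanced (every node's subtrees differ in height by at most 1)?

Tree (level-order array): [20, 13, 47, 11, 15, 39, 48, 3, None, 14, None, 35]
Definition: a tree is height-balanced if, at every node, |h(left) - h(right)| <= 1 (empty subtree has height -1).
Bottom-up per-node check:
  node 3: h_left=-1, h_right=-1, diff=0 [OK], height=0
  node 11: h_left=0, h_right=-1, diff=1 [OK], height=1
  node 14: h_left=-1, h_right=-1, diff=0 [OK], height=0
  node 15: h_left=0, h_right=-1, diff=1 [OK], height=1
  node 13: h_left=1, h_right=1, diff=0 [OK], height=2
  node 35: h_left=-1, h_right=-1, diff=0 [OK], height=0
  node 39: h_left=0, h_right=-1, diff=1 [OK], height=1
  node 48: h_left=-1, h_right=-1, diff=0 [OK], height=0
  node 47: h_left=1, h_right=0, diff=1 [OK], height=2
  node 20: h_left=2, h_right=2, diff=0 [OK], height=3
All nodes satisfy the balance condition.
Result: Balanced


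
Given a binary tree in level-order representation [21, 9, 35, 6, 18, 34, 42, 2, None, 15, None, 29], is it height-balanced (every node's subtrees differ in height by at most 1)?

Tree (level-order array): [21, 9, 35, 6, 18, 34, 42, 2, None, 15, None, 29]
Definition: a tree is height-balanced if, at every node, |h(left) - h(right)| <= 1 (empty subtree has height -1).
Bottom-up per-node check:
  node 2: h_left=-1, h_right=-1, diff=0 [OK], height=0
  node 6: h_left=0, h_right=-1, diff=1 [OK], height=1
  node 15: h_left=-1, h_right=-1, diff=0 [OK], height=0
  node 18: h_left=0, h_right=-1, diff=1 [OK], height=1
  node 9: h_left=1, h_right=1, diff=0 [OK], height=2
  node 29: h_left=-1, h_right=-1, diff=0 [OK], height=0
  node 34: h_left=0, h_right=-1, diff=1 [OK], height=1
  node 42: h_left=-1, h_right=-1, diff=0 [OK], height=0
  node 35: h_left=1, h_right=0, diff=1 [OK], height=2
  node 21: h_left=2, h_right=2, diff=0 [OK], height=3
All nodes satisfy the balance condition.
Result: Balanced


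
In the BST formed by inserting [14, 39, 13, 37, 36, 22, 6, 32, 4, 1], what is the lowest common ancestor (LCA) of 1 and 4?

Tree insertion order: [14, 39, 13, 37, 36, 22, 6, 32, 4, 1]
Tree (level-order array): [14, 13, 39, 6, None, 37, None, 4, None, 36, None, 1, None, 22, None, None, None, None, 32]
In a BST, the LCA of p=1, q=4 is the first node v on the
root-to-leaf path with p <= v <= q (go left if both < v, right if both > v).
Walk from root:
  at 14: both 1 and 4 < 14, go left
  at 13: both 1 and 4 < 13, go left
  at 6: both 1 and 4 < 6, go left
  at 4: 1 <= 4 <= 4, this is the LCA
LCA = 4


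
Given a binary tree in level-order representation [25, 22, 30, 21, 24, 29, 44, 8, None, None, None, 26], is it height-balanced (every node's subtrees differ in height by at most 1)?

Tree (level-order array): [25, 22, 30, 21, 24, 29, 44, 8, None, None, None, 26]
Definition: a tree is height-balanced if, at every node, |h(left) - h(right)| <= 1 (empty subtree has height -1).
Bottom-up per-node check:
  node 8: h_left=-1, h_right=-1, diff=0 [OK], height=0
  node 21: h_left=0, h_right=-1, diff=1 [OK], height=1
  node 24: h_left=-1, h_right=-1, diff=0 [OK], height=0
  node 22: h_left=1, h_right=0, diff=1 [OK], height=2
  node 26: h_left=-1, h_right=-1, diff=0 [OK], height=0
  node 29: h_left=0, h_right=-1, diff=1 [OK], height=1
  node 44: h_left=-1, h_right=-1, diff=0 [OK], height=0
  node 30: h_left=1, h_right=0, diff=1 [OK], height=2
  node 25: h_left=2, h_right=2, diff=0 [OK], height=3
All nodes satisfy the balance condition.
Result: Balanced


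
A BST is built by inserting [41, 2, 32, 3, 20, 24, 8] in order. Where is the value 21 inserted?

Starting tree (level order): [41, 2, None, None, 32, 3, None, None, 20, 8, 24]
Insertion path: 41 -> 2 -> 32 -> 3 -> 20 -> 24
Result: insert 21 as left child of 24
Final tree (level order): [41, 2, None, None, 32, 3, None, None, 20, 8, 24, None, None, 21]


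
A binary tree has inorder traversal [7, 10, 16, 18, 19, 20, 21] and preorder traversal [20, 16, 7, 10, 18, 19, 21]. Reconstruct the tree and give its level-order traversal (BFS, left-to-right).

Inorder:  [7, 10, 16, 18, 19, 20, 21]
Preorder: [20, 16, 7, 10, 18, 19, 21]
Algorithm: preorder visits root first, so consume preorder in order;
for each root, split the current inorder slice at that value into
left-subtree inorder and right-subtree inorder, then recurse.
Recursive splits:
  root=20; inorder splits into left=[7, 10, 16, 18, 19], right=[21]
  root=16; inorder splits into left=[7, 10], right=[18, 19]
  root=7; inorder splits into left=[], right=[10]
  root=10; inorder splits into left=[], right=[]
  root=18; inorder splits into left=[], right=[19]
  root=19; inorder splits into left=[], right=[]
  root=21; inorder splits into left=[], right=[]
Reconstructed level-order: [20, 16, 21, 7, 18, 10, 19]


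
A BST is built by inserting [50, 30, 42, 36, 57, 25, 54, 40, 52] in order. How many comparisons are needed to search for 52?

Search path for 52: 50 -> 57 -> 54 -> 52
Found: True
Comparisons: 4


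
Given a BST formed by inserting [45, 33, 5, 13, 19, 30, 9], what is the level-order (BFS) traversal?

Tree insertion order: [45, 33, 5, 13, 19, 30, 9]
Tree (level-order array): [45, 33, None, 5, None, None, 13, 9, 19, None, None, None, 30]
BFS from the root, enqueuing left then right child of each popped node:
  queue [45] -> pop 45, enqueue [33], visited so far: [45]
  queue [33] -> pop 33, enqueue [5], visited so far: [45, 33]
  queue [5] -> pop 5, enqueue [13], visited so far: [45, 33, 5]
  queue [13] -> pop 13, enqueue [9, 19], visited so far: [45, 33, 5, 13]
  queue [9, 19] -> pop 9, enqueue [none], visited so far: [45, 33, 5, 13, 9]
  queue [19] -> pop 19, enqueue [30], visited so far: [45, 33, 5, 13, 9, 19]
  queue [30] -> pop 30, enqueue [none], visited so far: [45, 33, 5, 13, 9, 19, 30]
Result: [45, 33, 5, 13, 9, 19, 30]


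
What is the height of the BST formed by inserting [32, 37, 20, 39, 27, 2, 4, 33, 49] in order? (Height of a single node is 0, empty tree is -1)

Insertion order: [32, 37, 20, 39, 27, 2, 4, 33, 49]
Tree (level-order array): [32, 20, 37, 2, 27, 33, 39, None, 4, None, None, None, None, None, 49]
Compute height bottom-up (empty subtree = -1):
  height(4) = 1 + max(-1, -1) = 0
  height(2) = 1 + max(-1, 0) = 1
  height(27) = 1 + max(-1, -1) = 0
  height(20) = 1 + max(1, 0) = 2
  height(33) = 1 + max(-1, -1) = 0
  height(49) = 1 + max(-1, -1) = 0
  height(39) = 1 + max(-1, 0) = 1
  height(37) = 1 + max(0, 1) = 2
  height(32) = 1 + max(2, 2) = 3
Height = 3


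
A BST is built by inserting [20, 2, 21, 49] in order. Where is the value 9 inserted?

Starting tree (level order): [20, 2, 21, None, None, None, 49]
Insertion path: 20 -> 2
Result: insert 9 as right child of 2
Final tree (level order): [20, 2, 21, None, 9, None, 49]


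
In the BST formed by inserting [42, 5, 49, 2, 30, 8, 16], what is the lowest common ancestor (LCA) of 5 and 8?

Tree insertion order: [42, 5, 49, 2, 30, 8, 16]
Tree (level-order array): [42, 5, 49, 2, 30, None, None, None, None, 8, None, None, 16]
In a BST, the LCA of p=5, q=8 is the first node v on the
root-to-leaf path with p <= v <= q (go left if both < v, right if both > v).
Walk from root:
  at 42: both 5 and 8 < 42, go left
  at 5: 5 <= 5 <= 8, this is the LCA
LCA = 5


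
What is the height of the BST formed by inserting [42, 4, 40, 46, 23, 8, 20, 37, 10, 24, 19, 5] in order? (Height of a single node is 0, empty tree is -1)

Insertion order: [42, 4, 40, 46, 23, 8, 20, 37, 10, 24, 19, 5]
Tree (level-order array): [42, 4, 46, None, 40, None, None, 23, None, 8, 37, 5, 20, 24, None, None, None, 10, None, None, None, None, 19]
Compute height bottom-up (empty subtree = -1):
  height(5) = 1 + max(-1, -1) = 0
  height(19) = 1 + max(-1, -1) = 0
  height(10) = 1 + max(-1, 0) = 1
  height(20) = 1 + max(1, -1) = 2
  height(8) = 1 + max(0, 2) = 3
  height(24) = 1 + max(-1, -1) = 0
  height(37) = 1 + max(0, -1) = 1
  height(23) = 1 + max(3, 1) = 4
  height(40) = 1 + max(4, -1) = 5
  height(4) = 1 + max(-1, 5) = 6
  height(46) = 1 + max(-1, -1) = 0
  height(42) = 1 + max(6, 0) = 7
Height = 7


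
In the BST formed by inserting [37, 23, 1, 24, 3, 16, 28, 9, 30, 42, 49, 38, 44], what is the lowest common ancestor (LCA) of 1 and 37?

Tree insertion order: [37, 23, 1, 24, 3, 16, 28, 9, 30, 42, 49, 38, 44]
Tree (level-order array): [37, 23, 42, 1, 24, 38, 49, None, 3, None, 28, None, None, 44, None, None, 16, None, 30, None, None, 9]
In a BST, the LCA of p=1, q=37 is the first node v on the
root-to-leaf path with p <= v <= q (go left if both < v, right if both > v).
Walk from root:
  at 37: 1 <= 37 <= 37, this is the LCA
LCA = 37


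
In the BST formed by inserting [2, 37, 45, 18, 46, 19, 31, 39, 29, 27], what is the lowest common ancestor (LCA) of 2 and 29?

Tree insertion order: [2, 37, 45, 18, 46, 19, 31, 39, 29, 27]
Tree (level-order array): [2, None, 37, 18, 45, None, 19, 39, 46, None, 31, None, None, None, None, 29, None, 27]
In a BST, the LCA of p=2, q=29 is the first node v on the
root-to-leaf path with p <= v <= q (go left if both < v, right if both > v).
Walk from root:
  at 2: 2 <= 2 <= 29, this is the LCA
LCA = 2


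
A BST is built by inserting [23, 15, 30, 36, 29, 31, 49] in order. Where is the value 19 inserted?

Starting tree (level order): [23, 15, 30, None, None, 29, 36, None, None, 31, 49]
Insertion path: 23 -> 15
Result: insert 19 as right child of 15
Final tree (level order): [23, 15, 30, None, 19, 29, 36, None, None, None, None, 31, 49]


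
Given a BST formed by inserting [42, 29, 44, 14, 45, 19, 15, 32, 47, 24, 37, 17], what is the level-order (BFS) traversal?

Tree insertion order: [42, 29, 44, 14, 45, 19, 15, 32, 47, 24, 37, 17]
Tree (level-order array): [42, 29, 44, 14, 32, None, 45, None, 19, None, 37, None, 47, 15, 24, None, None, None, None, None, 17]
BFS from the root, enqueuing left then right child of each popped node:
  queue [42] -> pop 42, enqueue [29, 44], visited so far: [42]
  queue [29, 44] -> pop 29, enqueue [14, 32], visited so far: [42, 29]
  queue [44, 14, 32] -> pop 44, enqueue [45], visited so far: [42, 29, 44]
  queue [14, 32, 45] -> pop 14, enqueue [19], visited so far: [42, 29, 44, 14]
  queue [32, 45, 19] -> pop 32, enqueue [37], visited so far: [42, 29, 44, 14, 32]
  queue [45, 19, 37] -> pop 45, enqueue [47], visited so far: [42, 29, 44, 14, 32, 45]
  queue [19, 37, 47] -> pop 19, enqueue [15, 24], visited so far: [42, 29, 44, 14, 32, 45, 19]
  queue [37, 47, 15, 24] -> pop 37, enqueue [none], visited so far: [42, 29, 44, 14, 32, 45, 19, 37]
  queue [47, 15, 24] -> pop 47, enqueue [none], visited so far: [42, 29, 44, 14, 32, 45, 19, 37, 47]
  queue [15, 24] -> pop 15, enqueue [17], visited so far: [42, 29, 44, 14, 32, 45, 19, 37, 47, 15]
  queue [24, 17] -> pop 24, enqueue [none], visited so far: [42, 29, 44, 14, 32, 45, 19, 37, 47, 15, 24]
  queue [17] -> pop 17, enqueue [none], visited so far: [42, 29, 44, 14, 32, 45, 19, 37, 47, 15, 24, 17]
Result: [42, 29, 44, 14, 32, 45, 19, 37, 47, 15, 24, 17]


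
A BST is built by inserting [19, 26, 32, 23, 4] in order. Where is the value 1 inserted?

Starting tree (level order): [19, 4, 26, None, None, 23, 32]
Insertion path: 19 -> 4
Result: insert 1 as left child of 4
Final tree (level order): [19, 4, 26, 1, None, 23, 32]


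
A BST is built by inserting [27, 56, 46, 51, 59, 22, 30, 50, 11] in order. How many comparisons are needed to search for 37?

Search path for 37: 27 -> 56 -> 46 -> 30
Found: False
Comparisons: 4


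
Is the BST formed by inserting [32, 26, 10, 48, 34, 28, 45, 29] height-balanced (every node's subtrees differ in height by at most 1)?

Tree (level-order array): [32, 26, 48, 10, 28, 34, None, None, None, None, 29, None, 45]
Definition: a tree is height-balanced if, at every node, |h(left) - h(right)| <= 1 (empty subtree has height -1).
Bottom-up per-node check:
  node 10: h_left=-1, h_right=-1, diff=0 [OK], height=0
  node 29: h_left=-1, h_right=-1, diff=0 [OK], height=0
  node 28: h_left=-1, h_right=0, diff=1 [OK], height=1
  node 26: h_left=0, h_right=1, diff=1 [OK], height=2
  node 45: h_left=-1, h_right=-1, diff=0 [OK], height=0
  node 34: h_left=-1, h_right=0, diff=1 [OK], height=1
  node 48: h_left=1, h_right=-1, diff=2 [FAIL (|1--1|=2 > 1)], height=2
  node 32: h_left=2, h_right=2, diff=0 [OK], height=3
Node 48 violates the condition: |1 - -1| = 2 > 1.
Result: Not balanced


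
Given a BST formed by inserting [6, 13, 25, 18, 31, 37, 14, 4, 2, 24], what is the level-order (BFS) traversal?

Tree insertion order: [6, 13, 25, 18, 31, 37, 14, 4, 2, 24]
Tree (level-order array): [6, 4, 13, 2, None, None, 25, None, None, 18, 31, 14, 24, None, 37]
BFS from the root, enqueuing left then right child of each popped node:
  queue [6] -> pop 6, enqueue [4, 13], visited so far: [6]
  queue [4, 13] -> pop 4, enqueue [2], visited so far: [6, 4]
  queue [13, 2] -> pop 13, enqueue [25], visited so far: [6, 4, 13]
  queue [2, 25] -> pop 2, enqueue [none], visited so far: [6, 4, 13, 2]
  queue [25] -> pop 25, enqueue [18, 31], visited so far: [6, 4, 13, 2, 25]
  queue [18, 31] -> pop 18, enqueue [14, 24], visited so far: [6, 4, 13, 2, 25, 18]
  queue [31, 14, 24] -> pop 31, enqueue [37], visited so far: [6, 4, 13, 2, 25, 18, 31]
  queue [14, 24, 37] -> pop 14, enqueue [none], visited so far: [6, 4, 13, 2, 25, 18, 31, 14]
  queue [24, 37] -> pop 24, enqueue [none], visited so far: [6, 4, 13, 2, 25, 18, 31, 14, 24]
  queue [37] -> pop 37, enqueue [none], visited so far: [6, 4, 13, 2, 25, 18, 31, 14, 24, 37]
Result: [6, 4, 13, 2, 25, 18, 31, 14, 24, 37]


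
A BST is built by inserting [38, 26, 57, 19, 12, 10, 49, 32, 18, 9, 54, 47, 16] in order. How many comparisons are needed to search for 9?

Search path for 9: 38 -> 26 -> 19 -> 12 -> 10 -> 9
Found: True
Comparisons: 6


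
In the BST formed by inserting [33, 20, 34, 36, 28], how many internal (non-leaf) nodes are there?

Tree built from: [33, 20, 34, 36, 28]
Tree (level-order array): [33, 20, 34, None, 28, None, 36]
Rule: An internal node has at least one child.
Per-node child counts:
  node 33: 2 child(ren)
  node 20: 1 child(ren)
  node 28: 0 child(ren)
  node 34: 1 child(ren)
  node 36: 0 child(ren)
Matching nodes: [33, 20, 34]
Count of internal (non-leaf) nodes: 3


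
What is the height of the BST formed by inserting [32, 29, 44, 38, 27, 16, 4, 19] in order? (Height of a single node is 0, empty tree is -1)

Insertion order: [32, 29, 44, 38, 27, 16, 4, 19]
Tree (level-order array): [32, 29, 44, 27, None, 38, None, 16, None, None, None, 4, 19]
Compute height bottom-up (empty subtree = -1):
  height(4) = 1 + max(-1, -1) = 0
  height(19) = 1 + max(-1, -1) = 0
  height(16) = 1 + max(0, 0) = 1
  height(27) = 1 + max(1, -1) = 2
  height(29) = 1 + max(2, -1) = 3
  height(38) = 1 + max(-1, -1) = 0
  height(44) = 1 + max(0, -1) = 1
  height(32) = 1 + max(3, 1) = 4
Height = 4


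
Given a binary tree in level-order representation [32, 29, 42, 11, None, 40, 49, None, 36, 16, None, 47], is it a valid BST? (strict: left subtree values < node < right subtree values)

Level-order array: [32, 29, 42, 11, None, 40, 49, None, 36, 16, None, 47]
Validate using subtree bounds (lo, hi): at each node, require lo < value < hi,
then recurse left with hi=value and right with lo=value.
Preorder trace (stopping at first violation):
  at node 32 with bounds (-inf, +inf): OK
  at node 29 with bounds (-inf, 32): OK
  at node 11 with bounds (-inf, 29): OK
  at node 36 with bounds (11, 29): VIOLATION
Node 36 violates its bound: not (11 < 36 < 29).
Result: Not a valid BST


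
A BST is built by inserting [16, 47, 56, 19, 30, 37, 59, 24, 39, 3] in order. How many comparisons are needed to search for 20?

Search path for 20: 16 -> 47 -> 19 -> 30 -> 24
Found: False
Comparisons: 5


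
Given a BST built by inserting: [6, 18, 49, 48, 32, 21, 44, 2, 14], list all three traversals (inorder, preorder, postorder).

Tree insertion order: [6, 18, 49, 48, 32, 21, 44, 2, 14]
Tree (level-order array): [6, 2, 18, None, None, 14, 49, None, None, 48, None, 32, None, 21, 44]
Inorder (L, root, R): [2, 6, 14, 18, 21, 32, 44, 48, 49]
Preorder (root, L, R): [6, 2, 18, 14, 49, 48, 32, 21, 44]
Postorder (L, R, root): [2, 14, 21, 44, 32, 48, 49, 18, 6]


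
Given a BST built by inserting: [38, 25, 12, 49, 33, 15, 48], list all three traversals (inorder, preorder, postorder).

Tree insertion order: [38, 25, 12, 49, 33, 15, 48]
Tree (level-order array): [38, 25, 49, 12, 33, 48, None, None, 15]
Inorder (L, root, R): [12, 15, 25, 33, 38, 48, 49]
Preorder (root, L, R): [38, 25, 12, 15, 33, 49, 48]
Postorder (L, R, root): [15, 12, 33, 25, 48, 49, 38]


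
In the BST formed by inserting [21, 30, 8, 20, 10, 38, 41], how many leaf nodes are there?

Tree built from: [21, 30, 8, 20, 10, 38, 41]
Tree (level-order array): [21, 8, 30, None, 20, None, 38, 10, None, None, 41]
Rule: A leaf has 0 children.
Per-node child counts:
  node 21: 2 child(ren)
  node 8: 1 child(ren)
  node 20: 1 child(ren)
  node 10: 0 child(ren)
  node 30: 1 child(ren)
  node 38: 1 child(ren)
  node 41: 0 child(ren)
Matching nodes: [10, 41]
Count of leaf nodes: 2


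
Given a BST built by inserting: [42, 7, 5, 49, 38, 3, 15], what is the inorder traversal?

Tree insertion order: [42, 7, 5, 49, 38, 3, 15]
Tree (level-order array): [42, 7, 49, 5, 38, None, None, 3, None, 15]
Inorder traversal: [3, 5, 7, 15, 38, 42, 49]


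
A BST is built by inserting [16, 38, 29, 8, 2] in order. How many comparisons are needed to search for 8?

Search path for 8: 16 -> 8
Found: True
Comparisons: 2


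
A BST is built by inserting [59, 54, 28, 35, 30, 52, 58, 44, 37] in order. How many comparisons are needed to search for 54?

Search path for 54: 59 -> 54
Found: True
Comparisons: 2


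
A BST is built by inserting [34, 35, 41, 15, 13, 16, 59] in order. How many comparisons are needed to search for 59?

Search path for 59: 34 -> 35 -> 41 -> 59
Found: True
Comparisons: 4


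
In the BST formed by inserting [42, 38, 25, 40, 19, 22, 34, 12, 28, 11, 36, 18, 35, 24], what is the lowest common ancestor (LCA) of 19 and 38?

Tree insertion order: [42, 38, 25, 40, 19, 22, 34, 12, 28, 11, 36, 18, 35, 24]
Tree (level-order array): [42, 38, None, 25, 40, 19, 34, None, None, 12, 22, 28, 36, 11, 18, None, 24, None, None, 35]
In a BST, the LCA of p=19, q=38 is the first node v on the
root-to-leaf path with p <= v <= q (go left if both < v, right if both > v).
Walk from root:
  at 42: both 19 and 38 < 42, go left
  at 38: 19 <= 38 <= 38, this is the LCA
LCA = 38


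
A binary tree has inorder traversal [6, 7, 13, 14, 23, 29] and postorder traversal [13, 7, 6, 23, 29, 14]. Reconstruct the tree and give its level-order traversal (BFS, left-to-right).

Inorder:   [6, 7, 13, 14, 23, 29]
Postorder: [13, 7, 6, 23, 29, 14]
Algorithm: postorder visits root last, so walk postorder right-to-left;
each value is the root of the current inorder slice — split it at that
value, recurse on the right subtree first, then the left.
Recursive splits:
  root=14; inorder splits into left=[6, 7, 13], right=[23, 29]
  root=29; inorder splits into left=[23], right=[]
  root=23; inorder splits into left=[], right=[]
  root=6; inorder splits into left=[], right=[7, 13]
  root=7; inorder splits into left=[], right=[13]
  root=13; inorder splits into left=[], right=[]
Reconstructed level-order: [14, 6, 29, 7, 23, 13]


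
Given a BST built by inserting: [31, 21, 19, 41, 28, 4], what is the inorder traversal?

Tree insertion order: [31, 21, 19, 41, 28, 4]
Tree (level-order array): [31, 21, 41, 19, 28, None, None, 4]
Inorder traversal: [4, 19, 21, 28, 31, 41]


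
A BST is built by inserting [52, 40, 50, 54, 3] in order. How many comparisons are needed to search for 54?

Search path for 54: 52 -> 54
Found: True
Comparisons: 2


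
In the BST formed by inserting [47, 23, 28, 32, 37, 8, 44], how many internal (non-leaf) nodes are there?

Tree built from: [47, 23, 28, 32, 37, 8, 44]
Tree (level-order array): [47, 23, None, 8, 28, None, None, None, 32, None, 37, None, 44]
Rule: An internal node has at least one child.
Per-node child counts:
  node 47: 1 child(ren)
  node 23: 2 child(ren)
  node 8: 0 child(ren)
  node 28: 1 child(ren)
  node 32: 1 child(ren)
  node 37: 1 child(ren)
  node 44: 0 child(ren)
Matching nodes: [47, 23, 28, 32, 37]
Count of internal (non-leaf) nodes: 5


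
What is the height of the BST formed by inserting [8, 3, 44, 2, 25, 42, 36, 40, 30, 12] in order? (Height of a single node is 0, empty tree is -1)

Insertion order: [8, 3, 44, 2, 25, 42, 36, 40, 30, 12]
Tree (level-order array): [8, 3, 44, 2, None, 25, None, None, None, 12, 42, None, None, 36, None, 30, 40]
Compute height bottom-up (empty subtree = -1):
  height(2) = 1 + max(-1, -1) = 0
  height(3) = 1 + max(0, -1) = 1
  height(12) = 1 + max(-1, -1) = 0
  height(30) = 1 + max(-1, -1) = 0
  height(40) = 1 + max(-1, -1) = 0
  height(36) = 1 + max(0, 0) = 1
  height(42) = 1 + max(1, -1) = 2
  height(25) = 1 + max(0, 2) = 3
  height(44) = 1 + max(3, -1) = 4
  height(8) = 1 + max(1, 4) = 5
Height = 5
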